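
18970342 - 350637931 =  - 331667589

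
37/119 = 37/119 = 0.31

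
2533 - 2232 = 301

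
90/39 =2 + 4/13= 2.31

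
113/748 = 113/748 = 0.15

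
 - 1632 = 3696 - 5328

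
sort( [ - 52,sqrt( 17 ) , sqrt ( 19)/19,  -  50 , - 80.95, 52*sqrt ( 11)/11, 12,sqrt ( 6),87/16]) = [ - 80.95,  -  52, - 50, sqrt(19)/19, sqrt( 6 ),sqrt(17) , 87/16,12,52* sqrt( 11)/11]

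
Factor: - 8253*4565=-3^2*5^1 * 7^1*11^1*83^1*131^1 = -37674945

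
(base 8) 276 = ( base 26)78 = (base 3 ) 21001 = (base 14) d8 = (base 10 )190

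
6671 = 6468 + 203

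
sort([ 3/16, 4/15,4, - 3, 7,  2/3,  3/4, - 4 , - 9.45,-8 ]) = [ - 9.45, - 8, - 4, - 3, 3/16 , 4/15, 2/3, 3/4,  4,  7] 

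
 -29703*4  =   - 118812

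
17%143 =17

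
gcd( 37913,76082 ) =1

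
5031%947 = 296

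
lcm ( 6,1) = 6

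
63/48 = 1 + 5/16 = 1.31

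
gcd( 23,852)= 1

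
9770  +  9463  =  19233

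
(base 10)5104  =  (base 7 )20611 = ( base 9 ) 7001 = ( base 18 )fda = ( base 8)11760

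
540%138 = 126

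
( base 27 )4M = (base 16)82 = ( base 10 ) 130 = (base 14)94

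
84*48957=4112388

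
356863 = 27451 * 13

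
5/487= 5/487=0.01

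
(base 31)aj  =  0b101001001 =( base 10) 329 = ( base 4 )11021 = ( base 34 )9N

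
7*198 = 1386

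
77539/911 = 85 + 104/911=85.11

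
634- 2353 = - 1719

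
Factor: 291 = 3^1 *97^1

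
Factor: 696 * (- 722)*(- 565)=283919280 = 2^4*3^1*5^1*19^2*29^1*113^1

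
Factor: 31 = 31^1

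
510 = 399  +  111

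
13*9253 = 120289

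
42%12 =6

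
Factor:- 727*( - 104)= 75608 = 2^3*13^1*727^1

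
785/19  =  785/19 = 41.32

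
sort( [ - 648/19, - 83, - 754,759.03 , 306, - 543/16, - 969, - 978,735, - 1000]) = [  -  1000, - 978, - 969, - 754, - 83,- 648/19,  -  543/16, 306, 735,759.03 ] 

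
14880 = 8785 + 6095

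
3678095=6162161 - 2484066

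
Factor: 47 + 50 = 97 = 97^1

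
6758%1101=152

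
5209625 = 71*73375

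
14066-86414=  - 72348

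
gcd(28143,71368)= 1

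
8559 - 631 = 7928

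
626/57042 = 313/28521= 0.01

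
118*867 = 102306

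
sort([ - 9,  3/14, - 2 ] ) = [ - 9,-2,3/14 ] 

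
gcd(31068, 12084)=12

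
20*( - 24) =-480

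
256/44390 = 128/22195 = 0.01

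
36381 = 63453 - 27072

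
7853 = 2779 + 5074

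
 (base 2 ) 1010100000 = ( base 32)L0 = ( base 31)ll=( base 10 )672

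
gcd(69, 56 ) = 1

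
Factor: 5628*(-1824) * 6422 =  - 2^8*3^2*7^1*13^2*19^2*67^1=- 65924861184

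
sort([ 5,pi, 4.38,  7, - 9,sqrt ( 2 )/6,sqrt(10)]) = [ - 9,sqrt( 2) /6,pi, sqrt( 10 ),4.38, 5, 7] 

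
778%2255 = 778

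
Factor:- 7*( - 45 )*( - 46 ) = -14490=-2^1*3^2 * 5^1*7^1*23^1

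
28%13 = 2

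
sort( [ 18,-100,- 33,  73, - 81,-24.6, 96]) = [ - 100 ,-81,-33, - 24.6, 18  ,  73, 96]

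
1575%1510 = 65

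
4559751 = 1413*3227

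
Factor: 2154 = 2^1*3^1*359^1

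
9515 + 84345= 93860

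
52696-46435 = 6261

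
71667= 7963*9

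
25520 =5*5104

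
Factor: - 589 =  - 19^1*31^1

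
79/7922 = 79/7922  =  0.01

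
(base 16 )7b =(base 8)173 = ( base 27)4f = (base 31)3u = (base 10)123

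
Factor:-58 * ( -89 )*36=185832  =  2^3*3^2*29^1*89^1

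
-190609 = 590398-781007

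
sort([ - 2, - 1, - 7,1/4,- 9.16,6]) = [ - 9.16,- 7, - 2 , - 1, 1/4, 6 ]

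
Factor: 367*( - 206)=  - 2^1*103^1 * 367^1 = -75602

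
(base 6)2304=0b1000100000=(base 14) 2ac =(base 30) I4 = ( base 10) 544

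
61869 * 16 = 989904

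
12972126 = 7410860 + 5561266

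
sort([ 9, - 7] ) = [ - 7,9 ] 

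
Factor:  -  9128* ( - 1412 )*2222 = 2^6*7^1*11^1*101^1*163^1*353^1= 28638771392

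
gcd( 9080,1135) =1135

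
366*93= 34038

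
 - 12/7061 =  - 1+7049/7061 = - 0.00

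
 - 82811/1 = -82811 = -82811.00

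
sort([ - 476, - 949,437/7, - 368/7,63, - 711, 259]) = [ - 949 , -711, - 476,  -  368/7,437/7,63,259 ]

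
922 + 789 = 1711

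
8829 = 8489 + 340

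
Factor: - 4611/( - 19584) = 2^( -7)*3^( - 1)*17^( - 1) * 29^1*53^1 = 1537/6528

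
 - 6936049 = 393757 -7329806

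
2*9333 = 18666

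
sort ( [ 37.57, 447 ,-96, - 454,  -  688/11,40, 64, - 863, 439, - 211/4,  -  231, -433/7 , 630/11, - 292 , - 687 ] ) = [ - 863, - 687, - 454,-292 , - 231, - 96, - 688/11, - 433/7 , - 211/4, 37.57,  40, 630/11,64,439 , 447 ]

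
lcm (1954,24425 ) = 48850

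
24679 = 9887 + 14792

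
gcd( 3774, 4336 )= 2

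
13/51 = 13/51= 0.25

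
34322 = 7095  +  27227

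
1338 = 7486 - 6148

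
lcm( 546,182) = 546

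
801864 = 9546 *84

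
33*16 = 528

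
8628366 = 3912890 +4715476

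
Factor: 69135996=2^2*3^1*167^1 *34499^1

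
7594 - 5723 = 1871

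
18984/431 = 44  +  20/431 = 44.05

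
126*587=73962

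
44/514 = 22/257 = 0.09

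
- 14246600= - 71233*200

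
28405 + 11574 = 39979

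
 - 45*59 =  - 2655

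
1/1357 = 1/1357 = 0.00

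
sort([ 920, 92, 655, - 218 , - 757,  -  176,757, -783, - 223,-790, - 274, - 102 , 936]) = [ - 790, - 783, - 757, - 274 , - 223, - 218, - 176, - 102,92, 655, 757,920,  936]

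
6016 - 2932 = 3084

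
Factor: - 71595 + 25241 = -2^1*7^2*11^1*43^1 = - 46354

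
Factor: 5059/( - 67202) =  - 2^( - 1 )*5059^1*33601^(-1 )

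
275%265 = 10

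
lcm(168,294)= 1176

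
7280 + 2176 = 9456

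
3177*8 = 25416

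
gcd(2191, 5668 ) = 1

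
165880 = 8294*20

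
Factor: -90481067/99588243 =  - 3^( - 1)*661^(-1)*50221^ ( - 1 )*90481067^1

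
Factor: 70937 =70937^1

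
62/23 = 62/23   =  2.70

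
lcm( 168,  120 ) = 840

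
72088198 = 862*83629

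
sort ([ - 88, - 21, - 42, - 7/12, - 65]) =[ - 88, - 65,  -  42, - 21 ,  -  7/12]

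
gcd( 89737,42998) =1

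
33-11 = 22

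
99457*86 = 8553302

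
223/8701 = 223/8701 =0.03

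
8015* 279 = 2236185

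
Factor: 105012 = 2^2*3^2 * 2917^1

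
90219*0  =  0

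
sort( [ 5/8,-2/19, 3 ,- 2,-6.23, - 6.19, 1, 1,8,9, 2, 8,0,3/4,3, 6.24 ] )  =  [ - 6.23 , - 6.19,-2, - 2/19,0 , 5/8, 3/4 , 1, 1, 2, 3, 3, 6.24, 8, 8,9 ] 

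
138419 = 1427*97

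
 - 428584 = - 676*634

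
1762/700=2+181/350 = 2.52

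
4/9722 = 2/4861  =  0.00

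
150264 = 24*6261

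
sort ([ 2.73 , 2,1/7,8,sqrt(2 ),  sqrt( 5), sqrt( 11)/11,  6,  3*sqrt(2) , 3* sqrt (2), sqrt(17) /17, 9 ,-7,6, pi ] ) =[ - 7,1/7 , sqrt(17) /17, sqrt( 11)/11,sqrt(2 ) , 2 , sqrt( 5), 2.73,pi, 3*sqrt( 2), 3*sqrt(2 ), 6 , 6,8, 9] 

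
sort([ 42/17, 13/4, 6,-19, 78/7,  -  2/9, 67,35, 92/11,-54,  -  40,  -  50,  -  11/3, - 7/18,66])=[  -  54,  -  50,-40, - 19,  -  11/3, - 7/18, - 2/9, 42/17, 13/4, 6, 92/11, 78/7,35,66, 67 ]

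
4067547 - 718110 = 3349437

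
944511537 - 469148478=475363059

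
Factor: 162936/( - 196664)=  - 3^2 * 13^(  -  1)*61^( - 1)*73^1 = - 657/793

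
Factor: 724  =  2^2*181^1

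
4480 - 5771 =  - 1291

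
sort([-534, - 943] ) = [ - 943, - 534]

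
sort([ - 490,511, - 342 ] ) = [ - 490,-342, 511 ]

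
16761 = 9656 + 7105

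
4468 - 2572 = 1896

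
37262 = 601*62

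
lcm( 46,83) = 3818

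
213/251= 213/251 =0.85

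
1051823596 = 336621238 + 715202358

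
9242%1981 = 1318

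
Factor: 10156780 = 2^2*5^1*507839^1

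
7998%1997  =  10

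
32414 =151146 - 118732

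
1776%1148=628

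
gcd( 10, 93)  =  1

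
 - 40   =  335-375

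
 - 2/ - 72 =1/36 = 0.03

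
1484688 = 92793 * 16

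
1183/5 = 1183/5 = 236.60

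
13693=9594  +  4099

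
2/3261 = 2/3261  =  0.00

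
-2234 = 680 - 2914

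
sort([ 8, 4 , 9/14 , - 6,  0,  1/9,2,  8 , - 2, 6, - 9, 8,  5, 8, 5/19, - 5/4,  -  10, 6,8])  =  [ - 10, - 9 ,-6, - 2, - 5/4,0, 1/9,5/19,  9/14,2, 4, 5, 6 , 6,  8,8,  8, 8,8 ] 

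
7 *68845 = 481915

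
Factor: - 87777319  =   - 7^1 * 43^1*291619^1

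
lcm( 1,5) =5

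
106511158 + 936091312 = 1042602470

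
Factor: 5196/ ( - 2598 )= -2=- 2^1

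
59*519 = 30621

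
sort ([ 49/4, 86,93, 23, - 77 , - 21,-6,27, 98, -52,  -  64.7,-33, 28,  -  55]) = [ - 77,  -  64.7, - 55, - 52,-33, - 21,- 6,  49/4,23, 27,28,86,93 , 98]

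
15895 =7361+8534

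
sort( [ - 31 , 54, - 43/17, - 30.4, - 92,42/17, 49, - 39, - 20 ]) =[ - 92, - 39, - 31, - 30.4,- 20, - 43/17,42/17,49, 54]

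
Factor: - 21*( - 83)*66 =2^1*3^2 * 7^1* 11^1* 83^1 = 115038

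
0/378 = 0 = 0.00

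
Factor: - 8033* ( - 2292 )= 18411636 = 2^2*3^1*29^1*191^1*277^1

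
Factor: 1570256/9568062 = 785128/4784031  =  2^3 * 3^( - 2)*7^( - 1) * 17^1 * 23^1*251^1 * 75937^(-1 ) 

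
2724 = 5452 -2728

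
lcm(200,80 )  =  400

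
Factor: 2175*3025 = 3^1*5^4 *11^2*29^1= 6579375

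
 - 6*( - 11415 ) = 68490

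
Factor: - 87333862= -2^1*7^1*11^1  *  17^1*33359^1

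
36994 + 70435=107429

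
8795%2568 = 1091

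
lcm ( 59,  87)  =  5133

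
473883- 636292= - 162409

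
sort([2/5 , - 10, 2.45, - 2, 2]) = [ - 10,-2,  2/5, 2, 2.45]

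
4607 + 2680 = 7287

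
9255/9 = 3085/3 = 1028.33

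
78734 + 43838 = 122572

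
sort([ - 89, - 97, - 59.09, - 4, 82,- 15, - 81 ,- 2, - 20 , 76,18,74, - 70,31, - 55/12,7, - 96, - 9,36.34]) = [ - 97, - 96, - 89, - 81, - 70, - 59.09, - 20,- 15, - 9, - 55/12, - 4, - 2 , 7,18,31,36.34, 74,  76,82]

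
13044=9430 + 3614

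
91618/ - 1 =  - 91618 + 0/1=- 91618.00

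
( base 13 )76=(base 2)1100001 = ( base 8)141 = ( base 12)81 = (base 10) 97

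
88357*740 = 65384180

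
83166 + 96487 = 179653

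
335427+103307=438734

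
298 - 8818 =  - 8520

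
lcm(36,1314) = 2628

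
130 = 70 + 60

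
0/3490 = 0 = 0.00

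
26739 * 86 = 2299554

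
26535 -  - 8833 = 35368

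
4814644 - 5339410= - 524766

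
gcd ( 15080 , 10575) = 5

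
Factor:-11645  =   - 5^1 * 17^1*137^1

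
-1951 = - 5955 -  - 4004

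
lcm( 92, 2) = 92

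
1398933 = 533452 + 865481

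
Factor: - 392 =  - 2^3*7^2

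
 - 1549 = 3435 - 4984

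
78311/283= 78311/283 = 276.72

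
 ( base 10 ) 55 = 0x37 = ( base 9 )61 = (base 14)3D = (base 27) 21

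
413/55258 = 59/7894 = 0.01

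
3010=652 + 2358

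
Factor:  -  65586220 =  - 2^2*5^1*7^1*468473^1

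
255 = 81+174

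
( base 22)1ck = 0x300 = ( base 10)768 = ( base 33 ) N9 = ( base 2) 1100000000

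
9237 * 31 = 286347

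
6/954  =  1/159 = 0.01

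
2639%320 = 79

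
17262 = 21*822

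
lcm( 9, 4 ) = 36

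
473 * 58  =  27434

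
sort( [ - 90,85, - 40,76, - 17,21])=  [ - 90,  -  40 , - 17,21,76,85 ]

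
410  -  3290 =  - 2880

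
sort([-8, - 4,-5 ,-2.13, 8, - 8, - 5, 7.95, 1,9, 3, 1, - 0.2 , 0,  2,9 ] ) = [ - 8, - 8, - 5, - 5, - 4,  -  2.13, - 0.2, 0, 1, 1,  2, 3, 7.95,8, 9,  9] 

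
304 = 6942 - 6638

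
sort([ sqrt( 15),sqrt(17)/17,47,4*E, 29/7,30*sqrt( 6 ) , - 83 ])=[ - 83, sqrt(17) /17,sqrt(15 ), 29/7,4*E,47,30*sqrt(6 ) ] 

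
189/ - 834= - 63/278= -0.23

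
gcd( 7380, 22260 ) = 60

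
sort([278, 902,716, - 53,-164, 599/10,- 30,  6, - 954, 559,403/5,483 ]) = [ - 954, - 164, - 53,- 30 , 6,599/10,403/5,  278,483,559,716,902 ]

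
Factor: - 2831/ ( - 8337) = 3^( -1)*7^( - 1)*19^1*149^1*397^( - 1) 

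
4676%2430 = 2246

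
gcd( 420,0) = 420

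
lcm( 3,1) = 3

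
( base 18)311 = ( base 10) 991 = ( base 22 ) 211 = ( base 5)12431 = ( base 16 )3df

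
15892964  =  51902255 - 36009291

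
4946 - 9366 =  - 4420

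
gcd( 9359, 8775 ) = 1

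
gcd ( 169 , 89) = 1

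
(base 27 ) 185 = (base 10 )950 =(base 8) 1666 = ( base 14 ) 4BC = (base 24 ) 1fe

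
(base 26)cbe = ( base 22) H88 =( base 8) 20334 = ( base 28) AKC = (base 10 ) 8412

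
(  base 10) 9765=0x2625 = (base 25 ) fff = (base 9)14350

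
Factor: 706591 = 19^1*37189^1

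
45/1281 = 15/427 = 0.04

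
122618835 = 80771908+41846927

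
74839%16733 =7907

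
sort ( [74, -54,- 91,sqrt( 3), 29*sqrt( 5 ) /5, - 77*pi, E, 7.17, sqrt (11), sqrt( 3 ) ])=[ - 77*pi,  -  91,  -  54,sqrt(3),sqrt( 3), E, sqrt( 11), 7.17 , 29*sqrt(5)/5,  74 ] 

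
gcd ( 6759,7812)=9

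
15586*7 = 109102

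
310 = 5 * 62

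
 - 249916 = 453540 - 703456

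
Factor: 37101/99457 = 3^1 *83^1*149^1*271^( - 1)*367^( - 1)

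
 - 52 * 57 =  - 2964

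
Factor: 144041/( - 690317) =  - 17^1*37^1 * 41^(-1 )*113^( - 1)*149^( - 1 )*229^1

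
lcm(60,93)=1860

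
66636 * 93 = 6197148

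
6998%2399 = 2200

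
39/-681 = -1 + 214/227 = - 0.06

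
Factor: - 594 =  - 2^1*3^3 * 11^1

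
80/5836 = 20/1459 =0.01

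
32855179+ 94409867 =127265046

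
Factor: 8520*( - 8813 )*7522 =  - 564802608720 = - 2^4*3^1*5^1*7^1 * 71^1*1259^1*3761^1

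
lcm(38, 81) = 3078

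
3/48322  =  3/48322  =  0.00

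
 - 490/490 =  - 1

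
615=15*41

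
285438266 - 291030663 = -5592397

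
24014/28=857 + 9/14 = 857.64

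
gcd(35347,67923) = 1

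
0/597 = 0 = 0.00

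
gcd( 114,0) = 114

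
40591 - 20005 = 20586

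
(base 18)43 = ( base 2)1001011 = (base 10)75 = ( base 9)83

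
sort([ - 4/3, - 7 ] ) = [ - 7, - 4/3]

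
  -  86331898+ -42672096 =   -  129003994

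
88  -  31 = 57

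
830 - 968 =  - 138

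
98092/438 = 49046/219= 223.95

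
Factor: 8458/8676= 4229/4338 = 2^ ( - 1)*3^( - 2)*241^( - 1)*4229^1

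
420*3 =1260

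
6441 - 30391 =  - 23950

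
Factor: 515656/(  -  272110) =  - 257828/136055=- 2^2*5^(  -  1)*43^1*1499^1 * 27211^( - 1)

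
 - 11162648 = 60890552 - 72053200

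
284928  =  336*848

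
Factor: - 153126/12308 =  - 423/34 = - 2^( - 1 ) * 3^2 * 17^(  -  1 )*47^1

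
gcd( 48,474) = 6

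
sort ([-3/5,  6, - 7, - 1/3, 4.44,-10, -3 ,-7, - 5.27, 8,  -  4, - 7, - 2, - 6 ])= [  -  10, - 7, - 7, -7, -6,-5.27, - 4,-3,-2,-3/5, - 1/3,  4.44 , 6, 8 ]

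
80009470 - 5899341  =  74110129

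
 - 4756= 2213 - 6969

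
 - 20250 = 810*( - 25)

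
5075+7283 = 12358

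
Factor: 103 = 103^1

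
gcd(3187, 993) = 1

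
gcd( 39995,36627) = 421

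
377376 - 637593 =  - 260217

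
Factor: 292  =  2^2 * 73^1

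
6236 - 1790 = 4446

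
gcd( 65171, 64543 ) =1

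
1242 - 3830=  - 2588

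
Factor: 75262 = 2^1* 11^2 *311^1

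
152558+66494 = 219052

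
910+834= 1744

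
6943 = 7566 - 623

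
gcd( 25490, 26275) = 5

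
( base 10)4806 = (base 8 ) 11306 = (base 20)c06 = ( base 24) 886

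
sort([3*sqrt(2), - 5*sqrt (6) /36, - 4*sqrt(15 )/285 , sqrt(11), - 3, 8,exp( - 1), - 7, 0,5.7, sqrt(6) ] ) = [- 7, - 3,-5 *sqrt (6) /36,- 4*sqrt( 15) /285, 0, exp ( - 1), sqrt( 6), sqrt(11), 3 * sqrt(2) , 5.7, 8]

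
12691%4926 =2839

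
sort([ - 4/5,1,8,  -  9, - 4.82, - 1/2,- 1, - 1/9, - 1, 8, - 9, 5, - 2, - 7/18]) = [ - 9, - 9, - 4.82, - 2, - 1, - 1,- 4/5, - 1/2, - 7/18, - 1/9, 1,5,8,8 ] 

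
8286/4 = 4143/2 = 2071.50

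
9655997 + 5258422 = 14914419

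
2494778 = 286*8723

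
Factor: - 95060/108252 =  - 3^(- 2 ) * 5^1*7^2*31^( - 1) =-  245/279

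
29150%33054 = 29150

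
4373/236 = 18+125/236 = 18.53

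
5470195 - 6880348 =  - 1410153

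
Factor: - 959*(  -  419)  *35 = 5^1*7^2*137^1 * 419^1 =14063735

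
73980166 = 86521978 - 12541812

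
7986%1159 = 1032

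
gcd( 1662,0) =1662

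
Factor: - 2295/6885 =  - 1/3 = - 3^( - 1 ) 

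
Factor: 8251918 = 2^1 * 149^1*27691^1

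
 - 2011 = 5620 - 7631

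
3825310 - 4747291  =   - 921981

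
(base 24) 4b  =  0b1101011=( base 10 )107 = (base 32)3b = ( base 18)5h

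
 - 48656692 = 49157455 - 97814147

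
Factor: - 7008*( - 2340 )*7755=127172073600=2^7*3^4*5^2*11^1*13^1*47^1*73^1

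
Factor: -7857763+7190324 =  - 41^1*73^1*223^1 = - 667439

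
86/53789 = 86/53789 = 0.00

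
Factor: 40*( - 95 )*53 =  - 2^3*5^2*19^1*53^1 = - 201400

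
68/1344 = 17/336 = 0.05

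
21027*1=21027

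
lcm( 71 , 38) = 2698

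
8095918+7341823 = 15437741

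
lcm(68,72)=1224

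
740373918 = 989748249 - 249374331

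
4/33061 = 4/33061= 0.00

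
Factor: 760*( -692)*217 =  - 114124640 = -  2^5*5^1*7^1 *19^1 * 31^1 *173^1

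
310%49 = 16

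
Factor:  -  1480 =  -2^3*5^1*37^1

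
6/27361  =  6/27361 = 0.00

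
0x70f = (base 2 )11100001111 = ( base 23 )39D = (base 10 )1807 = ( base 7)5161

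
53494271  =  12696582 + 40797689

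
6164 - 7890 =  - 1726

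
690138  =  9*76682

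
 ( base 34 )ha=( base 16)24C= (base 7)1500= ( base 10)588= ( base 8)1114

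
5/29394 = 5/29394 = 0.00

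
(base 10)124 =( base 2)1111100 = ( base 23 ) 59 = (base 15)84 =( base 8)174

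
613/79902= 613/79902 =0.01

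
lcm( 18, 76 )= 684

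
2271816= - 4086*(-556)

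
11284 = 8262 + 3022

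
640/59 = 10 + 50/59 = 10.85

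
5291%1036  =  111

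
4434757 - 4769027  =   - 334270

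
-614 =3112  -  3726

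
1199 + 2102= 3301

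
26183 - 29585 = -3402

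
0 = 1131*0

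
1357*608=825056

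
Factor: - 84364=-2^2*7^1*23^1*131^1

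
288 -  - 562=850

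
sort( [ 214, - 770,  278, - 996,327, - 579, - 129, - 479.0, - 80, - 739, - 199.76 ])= [ - 996, - 770, - 739, - 579,-479.0,-199.76 ,- 129 ,-80,214 , 278, 327] 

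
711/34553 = 711/34553 = 0.02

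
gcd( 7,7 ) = 7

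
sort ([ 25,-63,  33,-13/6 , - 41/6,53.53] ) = [  -  63,  -  41/6,- 13/6,25  ,  33,53.53 ] 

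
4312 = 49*88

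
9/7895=9/7895 = 0.00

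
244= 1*244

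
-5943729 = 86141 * ( - 69)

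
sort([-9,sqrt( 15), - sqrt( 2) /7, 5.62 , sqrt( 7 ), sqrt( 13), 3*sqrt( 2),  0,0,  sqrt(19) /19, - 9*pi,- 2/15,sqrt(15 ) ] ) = [ - 9 * pi, - 9, - sqrt(2 ) /7, - 2/15, 0,0, sqrt(19 )/19, sqrt( 7 ),  sqrt( 13),sqrt(15),sqrt(15 ),3*sqrt(2), 5.62 ]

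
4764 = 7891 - 3127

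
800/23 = 800/23 = 34.78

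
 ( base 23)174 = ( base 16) 2B6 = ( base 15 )314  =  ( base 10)694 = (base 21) 1c1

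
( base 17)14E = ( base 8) 563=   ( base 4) 11303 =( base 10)371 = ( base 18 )12B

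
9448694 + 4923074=14371768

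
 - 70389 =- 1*70389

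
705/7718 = 705/7718  =  0.09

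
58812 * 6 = 352872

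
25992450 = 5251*4950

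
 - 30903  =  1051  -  31954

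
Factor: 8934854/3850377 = 2^1 * 3^ ( - 1)*751^(  -  1)* 1471^1*1709^( - 1) * 3037^1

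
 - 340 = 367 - 707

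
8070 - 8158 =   -  88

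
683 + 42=725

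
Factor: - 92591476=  - 2^2*79^2*3709^1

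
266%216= 50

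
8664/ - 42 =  - 207 + 5/7 = -206.29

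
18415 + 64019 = 82434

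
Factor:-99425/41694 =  - 2^ (  -  1 ) * 3^( - 1)* 5^2*41^1 * 97^1*6949^ ( - 1 )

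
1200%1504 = 1200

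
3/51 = 1/17 = 0.06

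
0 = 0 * 6483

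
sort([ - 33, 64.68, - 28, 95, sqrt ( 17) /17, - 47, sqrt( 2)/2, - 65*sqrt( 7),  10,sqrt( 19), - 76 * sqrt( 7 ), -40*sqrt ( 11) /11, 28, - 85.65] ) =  [ - 76*sqrt(7), - 65*sqrt( 7 ), - 85.65, - 47,-33, - 28, - 40*sqrt( 11 )/11, sqrt(17)/17 , sqrt( 2)/2 , sqrt(19),10, 28, 64.68 , 95 ]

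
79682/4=19920+1/2 = 19920.50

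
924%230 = 4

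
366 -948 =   -  582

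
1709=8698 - 6989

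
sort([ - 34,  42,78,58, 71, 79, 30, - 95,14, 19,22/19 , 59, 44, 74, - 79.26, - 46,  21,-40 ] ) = [ - 95,  -  79.26, - 46, - 40, - 34,  22/19,14,19, 21 , 30,42, 44,58, 59,  71,74, 78, 79 ]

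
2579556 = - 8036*( -321 ) 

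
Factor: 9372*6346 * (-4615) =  - 2^3 * 3^1*5^1*11^1 * 13^1*19^1*71^2* 167^1 = -274475795880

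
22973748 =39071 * 588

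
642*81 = 52002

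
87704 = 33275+54429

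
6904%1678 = 192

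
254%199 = 55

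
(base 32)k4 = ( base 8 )1204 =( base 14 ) 340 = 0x284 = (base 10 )644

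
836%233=137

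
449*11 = 4939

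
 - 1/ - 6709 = 1/6709 = 0.00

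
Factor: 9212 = 2^2*7^2 * 47^1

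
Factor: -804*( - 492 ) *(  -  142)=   -  56170656 =-2^5*3^2*41^1 * 67^1*71^1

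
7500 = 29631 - 22131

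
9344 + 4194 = 13538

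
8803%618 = 151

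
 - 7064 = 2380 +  -9444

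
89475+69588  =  159063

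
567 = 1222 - 655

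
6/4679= 6/4679 = 0.00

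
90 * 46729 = 4205610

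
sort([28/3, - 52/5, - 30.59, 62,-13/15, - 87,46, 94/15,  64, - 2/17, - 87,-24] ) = [-87,- 87, - 30.59, - 24 ,  -  52/5,-13/15 ,-2/17,94/15, 28/3,46, 62, 64]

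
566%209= 148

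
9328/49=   190+18/49 = 190.37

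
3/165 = 1/55 = 0.02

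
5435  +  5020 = 10455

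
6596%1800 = 1196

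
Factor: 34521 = 3^1 *37^1*311^1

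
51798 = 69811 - 18013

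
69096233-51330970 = 17765263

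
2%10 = 2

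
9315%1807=280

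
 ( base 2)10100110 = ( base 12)11a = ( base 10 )166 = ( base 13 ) ca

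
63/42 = 3/2 = 1.50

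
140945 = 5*28189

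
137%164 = 137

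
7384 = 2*3692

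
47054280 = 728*64635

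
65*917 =59605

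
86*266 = 22876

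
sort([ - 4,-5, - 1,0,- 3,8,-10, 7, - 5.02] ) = [ - 10, - 5.02, -5,  -  4, - 3, - 1,0, 7, 8 ] 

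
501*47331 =23712831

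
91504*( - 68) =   -  6222272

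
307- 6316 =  - 6009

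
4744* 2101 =9967144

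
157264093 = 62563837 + 94700256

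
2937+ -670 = 2267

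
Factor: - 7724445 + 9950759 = 2226314= 2^1* 1113157^1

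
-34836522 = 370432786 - 405269308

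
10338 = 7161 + 3177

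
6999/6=1166 + 1/2= 1166.50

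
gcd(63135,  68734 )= 1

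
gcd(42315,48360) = 6045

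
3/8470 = 3/8470  =  0.00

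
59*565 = 33335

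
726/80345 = 726/80345 = 0.01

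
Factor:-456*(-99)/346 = 2^2*3^3*11^1*19^1* 173^( - 1) = 22572/173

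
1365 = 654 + 711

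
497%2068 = 497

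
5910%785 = 415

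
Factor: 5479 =5479^1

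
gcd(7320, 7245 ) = 15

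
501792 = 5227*96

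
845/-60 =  - 169/12 = - 14.08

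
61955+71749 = 133704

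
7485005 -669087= 6815918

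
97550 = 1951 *50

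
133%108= 25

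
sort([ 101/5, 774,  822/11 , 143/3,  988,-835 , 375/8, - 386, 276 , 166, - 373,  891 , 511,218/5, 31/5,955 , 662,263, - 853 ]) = [ - 853,  -  835,- 386, - 373,31/5,101/5,  218/5,375/8,143/3,822/11,166,263, 276,  511,662,774, 891,955,988]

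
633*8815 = 5579895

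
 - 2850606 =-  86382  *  33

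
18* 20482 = 368676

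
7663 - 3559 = 4104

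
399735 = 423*945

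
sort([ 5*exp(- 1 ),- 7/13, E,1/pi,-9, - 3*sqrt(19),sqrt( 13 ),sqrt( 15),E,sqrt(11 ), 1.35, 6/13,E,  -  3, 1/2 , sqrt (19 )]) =[ -3*sqrt ( 19),-9, - 3, - 7/13, 1/pi, 6/13, 1/2, 1.35, 5*exp( - 1 ) , E, E , E,sqrt(11),sqrt ( 13), sqrt(15), sqrt( 19 )]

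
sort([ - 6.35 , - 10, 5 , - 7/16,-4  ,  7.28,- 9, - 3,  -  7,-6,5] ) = [ - 10, - 9, - 7, - 6.35, - 6 ,-4, - 3 , - 7/16, 5,5, 7.28]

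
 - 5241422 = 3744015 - 8985437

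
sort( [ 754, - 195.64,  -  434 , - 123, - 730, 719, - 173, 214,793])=[ - 730, - 434, - 195.64, - 173, - 123,214, 719,754, 793]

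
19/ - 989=  -  19/989 = - 0.02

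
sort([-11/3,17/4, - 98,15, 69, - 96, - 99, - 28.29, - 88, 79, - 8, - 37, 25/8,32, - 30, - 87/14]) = [ - 99, - 98, - 96, - 88,  -  37, - 30,-28.29, - 8, - 87/14,-11/3, 25/8, 17/4, 15, 32 , 69,79]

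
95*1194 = 113430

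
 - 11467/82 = -140 + 13/82  =  - 139.84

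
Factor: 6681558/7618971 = 2227186/2539657 = 2^1*13^1*85661^1 * 2539657^( - 1)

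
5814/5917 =5814/5917  =  0.98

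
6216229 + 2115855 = 8332084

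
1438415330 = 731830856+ 706584474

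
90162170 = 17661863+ 72500307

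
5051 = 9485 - 4434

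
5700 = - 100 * (- 57 ) 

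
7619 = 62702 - 55083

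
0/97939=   0 = 0.00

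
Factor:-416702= -2^1*11^1*13^1*31^1*47^1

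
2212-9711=-7499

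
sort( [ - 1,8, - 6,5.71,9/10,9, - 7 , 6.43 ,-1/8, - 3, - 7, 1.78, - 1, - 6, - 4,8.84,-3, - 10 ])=[-10, - 7, - 7, - 6, - 6,-4, - 3, - 3 , - 1, - 1, - 1/8, 9/10,1.78, 5.71,6.43, 8 , 8.84 , 9]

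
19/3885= 19/3885 = 0.00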